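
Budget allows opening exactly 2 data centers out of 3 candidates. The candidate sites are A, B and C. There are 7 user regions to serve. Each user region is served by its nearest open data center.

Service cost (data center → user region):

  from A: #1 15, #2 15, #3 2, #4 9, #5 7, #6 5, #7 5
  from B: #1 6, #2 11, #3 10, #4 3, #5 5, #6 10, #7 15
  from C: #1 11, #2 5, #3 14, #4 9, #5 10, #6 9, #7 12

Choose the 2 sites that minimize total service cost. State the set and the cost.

With exactly 2 open, each user region uses its cheapest among the chosen.
{A, B}: #1→B 6, #2→B 11, #3→A 2, #4→B 3, #5→B 5, #6→A 5, #7→A 5. Service cost 37.
{A, C}: service cost 44
{B, C}: service cost 50
Among all 3 size-2 choices, {A, B} is lowest.

Choose A and B; total service cost 37.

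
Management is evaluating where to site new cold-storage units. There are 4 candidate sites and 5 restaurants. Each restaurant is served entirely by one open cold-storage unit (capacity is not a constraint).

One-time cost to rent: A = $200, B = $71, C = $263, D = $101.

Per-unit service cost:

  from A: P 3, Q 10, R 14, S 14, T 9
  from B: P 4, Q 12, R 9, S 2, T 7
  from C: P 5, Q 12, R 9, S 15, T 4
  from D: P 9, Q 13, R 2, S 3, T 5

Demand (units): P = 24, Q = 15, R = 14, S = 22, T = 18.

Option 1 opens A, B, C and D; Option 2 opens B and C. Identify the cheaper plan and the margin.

Option 2 is cheaper by 149.

Option 1: {A, B, C, D}: P→A 3·24=72, Q→A 10·15=150, R→D 2·14=28, S→B 2·22=44, T→C 4·18=72. Service 366; fixed 635; total 1001.
Option 2: {B, C}: P→B 4·24=96, Q→B 12·15=180, R→B 9·14=126, S→B 2·22=44, T→C 4·18=72. Service 518; fixed 334; total 852.
Difference: |1001 − 852| = 149.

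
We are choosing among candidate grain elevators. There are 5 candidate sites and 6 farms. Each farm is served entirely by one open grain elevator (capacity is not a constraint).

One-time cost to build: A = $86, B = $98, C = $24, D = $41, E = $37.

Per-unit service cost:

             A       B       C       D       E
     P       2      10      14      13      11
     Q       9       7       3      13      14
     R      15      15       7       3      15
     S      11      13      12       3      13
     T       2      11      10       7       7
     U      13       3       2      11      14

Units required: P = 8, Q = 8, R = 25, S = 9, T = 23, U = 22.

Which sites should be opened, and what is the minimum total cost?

Open A, C and D; minimum total cost 383.

For any fixed open set, each farm goes to its cheapest open site; total = fixed + service.
{A, C, D}: P→A 2·8=16, Q→C 3·8=24, R→D 3·25=75, S→D 3·9=27, T→A 2·23=46, U→C 2·22=44. Service 232; fixed 151; total 383.
{A, C, D, E}: service 232 + fixed 188 = 420
{A, B, C, D}: service 232 + fixed 249 = 481
{A, B, C, D, E}: service 232 + fixed 286 = 518
No other subset beats 383.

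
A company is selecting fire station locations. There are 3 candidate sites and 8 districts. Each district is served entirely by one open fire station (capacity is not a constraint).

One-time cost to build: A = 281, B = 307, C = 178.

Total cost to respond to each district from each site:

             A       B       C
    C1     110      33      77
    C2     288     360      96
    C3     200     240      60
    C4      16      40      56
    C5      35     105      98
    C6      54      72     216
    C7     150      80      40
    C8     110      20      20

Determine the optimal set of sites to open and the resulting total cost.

For any fixed open set, each district goes to its cheapest open site; total = fixed + service.
{C}: C1→C 77, C2→C 96, C3→C 60, C4→C 56, C5→C 98, C6→C 216, C7→C 40, C8→C 20. Service 663; fixed 178; total 841.
{A, C}: service 398 + fixed 459 = 857
{B, C}: C1→B 33, C2→C 96, C3→C 60, C4→B 40, C5→C 98, C6→B 72, C7→C 40, C8→B 20. Service 459; fixed 485; total 944.
{A, B, C}: service 354 + fixed 766 = 1120
(All 7 nonempty subsets were checked; C only is lowest.)

Open C only; minimum total cost 841.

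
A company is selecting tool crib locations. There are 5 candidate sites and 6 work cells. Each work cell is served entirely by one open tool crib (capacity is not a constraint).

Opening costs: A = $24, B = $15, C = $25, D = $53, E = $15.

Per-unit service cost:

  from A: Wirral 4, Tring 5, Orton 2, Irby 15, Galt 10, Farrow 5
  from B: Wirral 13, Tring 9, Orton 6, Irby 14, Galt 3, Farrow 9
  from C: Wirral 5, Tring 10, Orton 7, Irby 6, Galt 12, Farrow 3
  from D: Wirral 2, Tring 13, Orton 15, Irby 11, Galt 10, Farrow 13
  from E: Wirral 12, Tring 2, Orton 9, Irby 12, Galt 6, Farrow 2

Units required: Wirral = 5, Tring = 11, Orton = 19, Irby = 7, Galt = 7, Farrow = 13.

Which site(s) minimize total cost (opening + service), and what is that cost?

For any fixed open set, each work cell goes to its cheapest open site; total = fixed + service.
{A, B, C, E}: Wirral→A 4·5=20, Tring→E 2·11=22, Orton→A 2·19=38, Irby→C 6·7=42, Galt→B 3·7=21, Farrow→E 2·13=26. Service 169; fixed 79; total 248.
{A, C, E}: service 190 + fixed 64 = 254
{A, B, E}: service 211 + fixed 54 = 265
{A, B, C, D, E}: service 159 + fixed 132 = 291
No other subset beats 248.

Open A, B, C and E; minimum total cost 248.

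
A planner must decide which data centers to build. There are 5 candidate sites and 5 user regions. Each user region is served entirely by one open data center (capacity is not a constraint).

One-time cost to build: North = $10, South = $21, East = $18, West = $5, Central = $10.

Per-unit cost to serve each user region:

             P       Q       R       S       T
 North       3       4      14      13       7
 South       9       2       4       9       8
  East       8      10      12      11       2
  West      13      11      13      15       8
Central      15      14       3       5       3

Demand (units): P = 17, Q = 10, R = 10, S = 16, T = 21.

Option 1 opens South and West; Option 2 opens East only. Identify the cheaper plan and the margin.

Option 1 is cheaper by 41.

Option 1: {South, West}: P→South 9·17=153, Q→South 2·10=20, R→South 4·10=40, S→South 9·16=144, T→South 8·21=168. Service 525; fixed 26; total 551.
Option 2: {East}: P→East 8·17=136, Q→East 10·10=100, R→East 12·10=120, S→East 11·16=176, T→East 2·21=42. Service 574; fixed 18; total 592.
Difference: |551 − 592| = 41.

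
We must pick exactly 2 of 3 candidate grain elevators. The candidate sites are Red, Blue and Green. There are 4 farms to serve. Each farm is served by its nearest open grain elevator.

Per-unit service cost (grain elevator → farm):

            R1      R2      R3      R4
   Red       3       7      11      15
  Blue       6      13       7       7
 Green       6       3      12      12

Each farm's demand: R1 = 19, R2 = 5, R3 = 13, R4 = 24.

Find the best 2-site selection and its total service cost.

With exactly 2 open, each farm uses its cheapest among the chosen.
{Red, Blue}: R1→Red 3·19=57, R2→Red 7·5=35, R3→Blue 7·13=91, R4→Blue 7·24=168. Service cost 351.
{Blue, Green}: service cost 388
{Red, Green}: service cost 503
Among all 3 size-2 choices, {Red, Blue} is lowest.

Choose Red and Blue; total service cost 351.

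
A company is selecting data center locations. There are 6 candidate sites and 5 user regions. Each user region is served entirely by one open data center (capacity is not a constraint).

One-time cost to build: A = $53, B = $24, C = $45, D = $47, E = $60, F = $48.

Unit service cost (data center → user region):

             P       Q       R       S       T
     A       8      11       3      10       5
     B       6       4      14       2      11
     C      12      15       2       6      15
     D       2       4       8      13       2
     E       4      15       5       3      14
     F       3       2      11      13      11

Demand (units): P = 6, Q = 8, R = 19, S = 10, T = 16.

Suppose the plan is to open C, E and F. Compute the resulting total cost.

Total cost: 431

Each user region is assigned to its cheapest site among the open ones.
{C, E, F}: P→F 3·6=18, Q→F 2·8=16, R→C 2·19=38, S→E 3·10=30, T→F 11·16=176. Service 278; fixed 153; total 431.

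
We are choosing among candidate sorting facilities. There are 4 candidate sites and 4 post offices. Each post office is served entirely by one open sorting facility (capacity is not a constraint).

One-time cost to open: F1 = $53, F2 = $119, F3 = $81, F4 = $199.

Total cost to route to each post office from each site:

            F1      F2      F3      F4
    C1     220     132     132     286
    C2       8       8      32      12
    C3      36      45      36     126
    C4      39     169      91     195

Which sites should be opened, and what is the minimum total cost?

For any fixed open set, each post office goes to its cheapest open site; total = fixed + service.
{F1, F3}: C1→F3 132, C2→F1 8, C3→F1 36, C4→F1 39. Service 215; fixed 134; total 349.
{F1}: C1→F1 220, C2→F1 8, C3→F1 36, C4→F1 39. Service 303; fixed 53; total 356.
{F3}: C1→F3 132, C2→F3 32, C3→F3 36, C4→F3 91. Service 291; fixed 81; total 372.
{F1, F2, F3, F4}: service 215 + fixed 452 = 667
(All 15 nonempty subsets were checked; F1 and F3 is lowest.)

Open F1 and F3; minimum total cost 349.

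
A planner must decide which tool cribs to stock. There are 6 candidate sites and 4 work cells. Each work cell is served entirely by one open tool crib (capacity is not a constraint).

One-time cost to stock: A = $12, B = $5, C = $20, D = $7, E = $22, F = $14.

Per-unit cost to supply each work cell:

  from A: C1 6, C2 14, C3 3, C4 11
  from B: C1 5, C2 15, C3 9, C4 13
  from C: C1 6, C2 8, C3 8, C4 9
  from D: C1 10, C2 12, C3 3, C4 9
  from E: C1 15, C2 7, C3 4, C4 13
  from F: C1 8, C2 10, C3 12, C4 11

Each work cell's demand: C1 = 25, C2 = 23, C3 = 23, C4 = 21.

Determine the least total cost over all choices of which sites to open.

Minimum total cost: 578

For any fixed open set, each work cell goes to its cheapest open site; total = fixed + service.
{B, D, E}: C1→B 5·25=125, C2→E 7·23=161, C3→D 3·23=69, C4→D 9·21=189. Service 544; fixed 34; total 578.
{A, B, D, E}: service 544 + fixed 46 = 590
{B, D, E, F}: C1→B 5·25=125, C2→E 7·23=161, C3→D 3·23=69, C4→D 9·21=189. Service 544; fixed 48; total 592.
{A, B, C, D, E, F}: C1→B 5·25=125, C2→E 7·23=161, C3→A 3·23=69, C4→C 9·21=189. Service 544; fixed 80; total 624.
No other subset beats 578.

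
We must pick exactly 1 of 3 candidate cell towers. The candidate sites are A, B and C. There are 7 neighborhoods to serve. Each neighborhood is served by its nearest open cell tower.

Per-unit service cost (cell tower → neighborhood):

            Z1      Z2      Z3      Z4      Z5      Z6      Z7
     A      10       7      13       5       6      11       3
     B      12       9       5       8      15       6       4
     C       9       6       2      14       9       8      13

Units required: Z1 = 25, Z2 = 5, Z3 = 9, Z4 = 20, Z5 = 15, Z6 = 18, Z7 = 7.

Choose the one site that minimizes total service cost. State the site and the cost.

Choose A only; total service cost 811.

With exactly 1 open, each neighborhood uses its cheapest among the chosen.
{A}: Z1→A 10·25=250, Z2→A 7·5=35, Z3→A 13·9=117, Z4→A 5·20=100, Z5→A 6·15=90, Z6→A 11·18=198, Z7→A 3·7=21. Service cost 811.
{B}: service cost 911
{C}: service cost 923
Among all 3 size-1 choices, {A} is lowest.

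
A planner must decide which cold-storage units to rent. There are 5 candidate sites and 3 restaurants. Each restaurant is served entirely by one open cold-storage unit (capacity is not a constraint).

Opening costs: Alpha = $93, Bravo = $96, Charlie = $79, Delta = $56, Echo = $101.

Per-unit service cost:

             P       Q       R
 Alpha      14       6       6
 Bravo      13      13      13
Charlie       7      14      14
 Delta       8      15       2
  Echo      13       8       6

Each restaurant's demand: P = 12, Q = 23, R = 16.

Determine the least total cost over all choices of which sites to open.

For any fixed open set, each restaurant goes to its cheapest open site; total = fixed + service.
{Alpha, Delta}: P→Delta 8·12=96, Q→Alpha 6·23=138, R→Delta 2·16=32. Service 266; fixed 149; total 415.
{Delta, Echo}: P→Delta 8·12=96, Q→Echo 8·23=184, R→Delta 2·16=32. Service 312; fixed 157; total 469.
{Alpha, Charlie, Delta}: service 254 + fixed 228 = 482
{Alpha, Bravo, Charlie, Delta, Echo}: service 254 + fixed 425 = 679
No other subset beats 415.

Minimum total cost: 415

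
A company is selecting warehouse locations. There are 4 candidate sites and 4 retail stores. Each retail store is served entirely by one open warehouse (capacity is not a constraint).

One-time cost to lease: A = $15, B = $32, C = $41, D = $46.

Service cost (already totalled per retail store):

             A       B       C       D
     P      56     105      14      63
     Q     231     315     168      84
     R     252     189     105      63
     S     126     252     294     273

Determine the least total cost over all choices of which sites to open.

Minimum total cost: 389

For any fixed open set, each retail store goes to its cheapest open site; total = fixed + service.
{A, C, D}: P→C 14, Q→D 84, R→D 63, S→A 126. Service 287; fixed 102; total 389.
{A, D}: service 329 + fixed 61 = 390
{A, B, C, D}: P→C 14, Q→D 84, R→D 63, S→A 126. Service 287; fixed 134; total 421.
{A}: service 665 + fixed 15 = 680
No other subset beats 389.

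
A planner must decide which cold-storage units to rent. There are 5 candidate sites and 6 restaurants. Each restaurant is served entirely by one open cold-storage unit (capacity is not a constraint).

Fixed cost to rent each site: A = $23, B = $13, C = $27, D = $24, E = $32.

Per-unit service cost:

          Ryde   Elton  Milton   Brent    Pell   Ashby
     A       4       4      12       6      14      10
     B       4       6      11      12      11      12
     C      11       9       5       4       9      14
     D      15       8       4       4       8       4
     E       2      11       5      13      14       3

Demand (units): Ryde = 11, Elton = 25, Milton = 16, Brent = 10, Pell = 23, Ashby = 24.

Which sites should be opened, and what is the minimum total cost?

For any fixed open set, each restaurant goes to its cheapest open site; total = fixed + service.
{A, D, E}: Ryde→E 2·11=22, Elton→A 4·25=100, Milton→D 4·16=64, Brent→D 4·10=40, Pell→D 8·23=184, Ashby→E 3·24=72. Service 482; fixed 79; total 561.
{A, B, D, E}: service 482 + fixed 92 = 574
{A, D}: service 528 + fixed 47 = 575
{A, B, C, D, E}: service 482 + fixed 119 = 601
No other subset beats 561.

Open A, D and E; minimum total cost 561.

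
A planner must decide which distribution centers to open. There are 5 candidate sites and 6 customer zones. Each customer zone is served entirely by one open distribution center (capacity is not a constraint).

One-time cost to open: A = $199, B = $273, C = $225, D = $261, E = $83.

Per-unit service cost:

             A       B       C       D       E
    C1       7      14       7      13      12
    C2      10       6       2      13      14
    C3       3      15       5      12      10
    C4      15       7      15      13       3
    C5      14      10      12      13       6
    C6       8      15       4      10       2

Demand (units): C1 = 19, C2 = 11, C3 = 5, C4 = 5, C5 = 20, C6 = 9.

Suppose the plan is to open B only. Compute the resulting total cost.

Total cost: 1050

Each customer zone is assigned to its cheapest site among the open ones.
{B}: C1→B 14·19=266, C2→B 6·11=66, C3→B 15·5=75, C4→B 7·5=35, C5→B 10·20=200, C6→B 15·9=135. Service 777; fixed 273; total 1050.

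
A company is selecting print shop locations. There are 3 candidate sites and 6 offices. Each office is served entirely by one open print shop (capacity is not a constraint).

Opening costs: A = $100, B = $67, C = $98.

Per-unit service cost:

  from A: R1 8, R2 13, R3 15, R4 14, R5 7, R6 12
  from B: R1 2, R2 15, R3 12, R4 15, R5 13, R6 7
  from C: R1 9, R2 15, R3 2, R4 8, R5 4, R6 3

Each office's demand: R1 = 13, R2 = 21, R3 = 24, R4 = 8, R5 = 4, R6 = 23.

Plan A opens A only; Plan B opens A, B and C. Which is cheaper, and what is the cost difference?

Plan B is cheaper by 492.

Plan A: {A}: R1→A 8·13=104, R2→A 13·21=273, R3→A 15·24=360, R4→A 14·8=112, R5→A 7·4=28, R6→A 12·23=276. Service 1153; fixed 100; total 1253.
Plan B: {A, B, C}: R1→B 2·13=26, R2→A 13·21=273, R3→C 2·24=48, R4→C 8·8=64, R5→C 4·4=16, R6→C 3·23=69. Service 496; fixed 265; total 761.
Difference: |1253 − 761| = 492.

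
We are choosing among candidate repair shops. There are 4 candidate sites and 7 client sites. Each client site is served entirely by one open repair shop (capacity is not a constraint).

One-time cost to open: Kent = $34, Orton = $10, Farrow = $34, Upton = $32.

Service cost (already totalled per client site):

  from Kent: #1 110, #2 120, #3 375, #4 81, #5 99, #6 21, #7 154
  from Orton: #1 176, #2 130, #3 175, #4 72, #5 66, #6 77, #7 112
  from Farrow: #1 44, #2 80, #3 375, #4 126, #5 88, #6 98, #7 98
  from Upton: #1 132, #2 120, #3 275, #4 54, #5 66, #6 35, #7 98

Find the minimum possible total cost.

For any fixed open set, each client site goes to its cheapest open site; total = fixed + service.
{Orton, Farrow, Upton}: #1→Farrow 44, #2→Farrow 80, #3→Orton 175, #4→Upton 54, #5→Orton 66, #6→Upton 35, #7→Farrow 98. Service 552; fixed 76; total 628.
{Kent, Orton, Farrow}: #1→Farrow 44, #2→Farrow 80, #3→Orton 175, #4→Orton 72, #5→Orton 66, #6→Kent 21, #7→Farrow 98. Service 556; fixed 78; total 634.
{Kent, Orton, Farrow, Upton}: #1→Farrow 44, #2→Farrow 80, #3→Orton 175, #4→Upton 54, #5→Orton 66, #6→Kent 21, #7→Farrow 98. Service 538; fixed 110; total 648.
{Orton}: service 808 + fixed 10 = 818
No other subset beats 628.

Minimum total cost: 628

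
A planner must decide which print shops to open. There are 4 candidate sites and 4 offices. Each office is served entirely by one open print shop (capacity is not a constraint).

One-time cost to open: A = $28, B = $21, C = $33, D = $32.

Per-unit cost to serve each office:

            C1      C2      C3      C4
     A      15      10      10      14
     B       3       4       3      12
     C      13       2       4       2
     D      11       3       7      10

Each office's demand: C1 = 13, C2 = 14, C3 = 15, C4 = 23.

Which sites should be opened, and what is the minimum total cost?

Open B and C; minimum total cost 212.

For any fixed open set, each office goes to its cheapest open site; total = fixed + service.
{B, C}: C1→B 3·13=39, C2→C 2·14=28, C3→B 3·15=45, C4→C 2·23=46. Service 158; fixed 54; total 212.
{A, B, C}: C1→B 3·13=39, C2→C 2·14=28, C3→B 3·15=45, C4→C 2·23=46. Service 158; fixed 82; total 240.
{B, C, D}: service 158 + fixed 86 = 244
{A, B, C, D}: C1→B 3·13=39, C2→C 2·14=28, C3→B 3·15=45, C4→C 2·23=46. Service 158; fixed 114; total 272.
No other subset beats 212.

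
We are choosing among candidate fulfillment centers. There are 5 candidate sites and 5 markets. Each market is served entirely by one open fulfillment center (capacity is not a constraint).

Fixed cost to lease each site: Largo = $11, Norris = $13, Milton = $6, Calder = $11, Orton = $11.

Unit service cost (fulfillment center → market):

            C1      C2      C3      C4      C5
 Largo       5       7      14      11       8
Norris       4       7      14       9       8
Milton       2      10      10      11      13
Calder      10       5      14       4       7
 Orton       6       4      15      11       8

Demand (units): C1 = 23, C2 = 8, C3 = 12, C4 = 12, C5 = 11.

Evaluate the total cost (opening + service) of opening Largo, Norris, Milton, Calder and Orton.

Each market is assigned to its cheapest site among the open ones.
{Largo, Norris, Milton, Calder, Orton}: C1→Milton 2·23=46, C2→Orton 4·8=32, C3→Milton 10·12=120, C4→Calder 4·12=48, C5→Calder 7·11=77. Service 323; fixed 52; total 375.

Total cost: 375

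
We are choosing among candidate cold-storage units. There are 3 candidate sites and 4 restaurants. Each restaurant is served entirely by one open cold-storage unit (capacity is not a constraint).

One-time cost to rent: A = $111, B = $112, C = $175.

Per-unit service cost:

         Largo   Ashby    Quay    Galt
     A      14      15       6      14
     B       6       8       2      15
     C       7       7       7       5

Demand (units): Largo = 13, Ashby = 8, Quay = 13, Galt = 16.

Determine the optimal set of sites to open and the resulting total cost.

Open C only; minimum total cost 493.

For any fixed open set, each restaurant goes to its cheapest open site; total = fixed + service.
{C}: Largo→C 7·13=91, Ashby→C 7·8=56, Quay→C 7·13=91, Galt→C 5·16=80. Service 318; fixed 175; total 493.
{B}: Largo→B 6·13=78, Ashby→B 8·8=64, Quay→B 2·13=26, Galt→B 15·16=240. Service 408; fixed 112; total 520.
{B, C}: Largo→B 6·13=78, Ashby→C 7·8=56, Quay→B 2·13=26, Galt→C 5·16=80. Service 240; fixed 287; total 527.
{A, B, C}: Largo→B 6·13=78, Ashby→C 7·8=56, Quay→B 2·13=26, Galt→C 5·16=80. Service 240; fixed 398; total 638.
(All 7 nonempty subsets were checked; C only is lowest.)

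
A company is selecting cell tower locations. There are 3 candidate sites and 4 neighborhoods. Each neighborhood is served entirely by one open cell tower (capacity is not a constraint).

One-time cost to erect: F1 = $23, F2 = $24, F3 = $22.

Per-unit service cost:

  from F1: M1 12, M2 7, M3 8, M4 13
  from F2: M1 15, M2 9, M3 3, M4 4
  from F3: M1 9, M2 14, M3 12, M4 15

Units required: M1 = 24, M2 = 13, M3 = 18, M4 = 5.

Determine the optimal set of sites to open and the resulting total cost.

For any fixed open set, each neighborhood goes to its cheapest open site; total = fixed + service.
{F1, F2, F3}: M1→F3 9·24=216, M2→F1 7·13=91, M3→F2 3·18=54, M4→F2 4·5=20. Service 381; fixed 69; total 450.
{F2, F3}: M1→F3 9·24=216, M2→F2 9·13=117, M3→F2 3·18=54, M4→F2 4·5=20. Service 407; fixed 46; total 453.
{F1, F2}: service 453 + fixed 47 = 500
{F3}: M1→F3 9·24=216, M2→F3 14·13=182, M3→F3 12·18=216, M4→F3 15·5=75. Service 689; fixed 22; total 711.
No other subset beats 450.

Open F1, F2 and F3; minimum total cost 450.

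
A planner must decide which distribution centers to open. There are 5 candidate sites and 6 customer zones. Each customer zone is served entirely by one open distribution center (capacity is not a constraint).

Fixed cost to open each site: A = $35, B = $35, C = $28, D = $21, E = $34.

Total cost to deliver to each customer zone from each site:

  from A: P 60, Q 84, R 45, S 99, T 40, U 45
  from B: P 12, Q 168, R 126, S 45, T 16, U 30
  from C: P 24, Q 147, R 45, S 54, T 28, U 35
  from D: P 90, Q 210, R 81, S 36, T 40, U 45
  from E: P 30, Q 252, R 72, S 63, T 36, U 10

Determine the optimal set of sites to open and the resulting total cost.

Open A and B; minimum total cost 302.

For any fixed open set, each customer zone goes to its cheapest open site; total = fixed + service.
{A, B}: P→B 12, Q→A 84, R→A 45, S→B 45, T→B 16, U→B 30. Service 232; fixed 70; total 302.
{A, B, D}: P→B 12, Q→A 84, R→A 45, S→D 36, T→B 16, U→B 30. Service 223; fixed 91; total 314.
{A, B, E}: P→B 12, Q→A 84, R→A 45, S→B 45, T→B 16, U→E 10. Service 212; fixed 104; total 316.
{A, B, C, D, E}: service 203 + fixed 153 = 356
No other subset beats 302.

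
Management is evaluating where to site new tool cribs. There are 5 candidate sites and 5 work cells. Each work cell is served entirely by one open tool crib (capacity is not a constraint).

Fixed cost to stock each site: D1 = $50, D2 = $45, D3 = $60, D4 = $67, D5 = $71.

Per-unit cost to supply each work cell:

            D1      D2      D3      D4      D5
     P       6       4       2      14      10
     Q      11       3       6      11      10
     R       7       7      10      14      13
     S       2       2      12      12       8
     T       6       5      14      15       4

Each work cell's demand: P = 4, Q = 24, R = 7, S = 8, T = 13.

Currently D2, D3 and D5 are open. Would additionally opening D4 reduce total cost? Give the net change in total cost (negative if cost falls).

No — net change +67 (cost rises by 67).

Current service cost with {D2, D3, D5}: 197.
Adding D4: each work cell re-picks its cheapest; new service cost 197, saving 0.
Extra fixed cost: 67. Net change = 67 − 0 = 67.
(Totals: 373 → 440.)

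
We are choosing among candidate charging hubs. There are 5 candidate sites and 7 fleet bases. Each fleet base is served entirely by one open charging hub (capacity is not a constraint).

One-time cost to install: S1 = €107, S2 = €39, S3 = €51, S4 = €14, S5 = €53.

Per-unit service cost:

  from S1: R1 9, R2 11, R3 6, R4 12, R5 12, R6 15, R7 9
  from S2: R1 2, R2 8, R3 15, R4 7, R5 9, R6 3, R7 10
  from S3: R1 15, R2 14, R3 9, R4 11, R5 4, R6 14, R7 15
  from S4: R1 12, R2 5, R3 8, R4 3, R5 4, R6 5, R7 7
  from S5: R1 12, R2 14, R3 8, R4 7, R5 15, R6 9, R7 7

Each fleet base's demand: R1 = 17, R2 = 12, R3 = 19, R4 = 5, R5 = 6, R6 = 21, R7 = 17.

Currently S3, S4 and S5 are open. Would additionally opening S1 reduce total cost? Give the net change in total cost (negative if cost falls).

Current service cost with {S3, S4, S5}: 679.
Adding S1: each fleet base re-picks its cheapest; new service cost 590, saving 89.
Extra fixed cost: 107. Net change = 107 − 89 = 18.
(Totals: 797 → 815.)

No — net change +18 (cost rises by 18).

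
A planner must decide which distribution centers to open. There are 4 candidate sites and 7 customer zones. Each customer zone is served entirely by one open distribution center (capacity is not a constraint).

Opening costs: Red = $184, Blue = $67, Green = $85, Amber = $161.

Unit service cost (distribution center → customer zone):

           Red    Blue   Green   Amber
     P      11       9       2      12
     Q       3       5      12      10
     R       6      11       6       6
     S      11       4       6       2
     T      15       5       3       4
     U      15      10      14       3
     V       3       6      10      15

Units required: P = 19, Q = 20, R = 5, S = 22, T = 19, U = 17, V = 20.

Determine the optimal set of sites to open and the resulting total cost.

Open Blue, Green and Amber; minimum total cost 753.

For any fixed open set, each customer zone goes to its cheapest open site; total = fixed + service.
{Blue, Green, Amber}: P→Green 2·19=38, Q→Blue 5·20=100, R→Green 6·5=30, S→Amber 2·22=44, T→Green 3·19=57, U→Amber 3·17=51, V→Blue 6·20=120. Service 440; fixed 313; total 753.
{Blue, Green}: service 603 + fixed 152 = 755
{Red, Green, Amber}: service 340 + fixed 430 = 770
{Red, Blue, Green, Amber}: service 340 + fixed 497 = 837
No other subset beats 753.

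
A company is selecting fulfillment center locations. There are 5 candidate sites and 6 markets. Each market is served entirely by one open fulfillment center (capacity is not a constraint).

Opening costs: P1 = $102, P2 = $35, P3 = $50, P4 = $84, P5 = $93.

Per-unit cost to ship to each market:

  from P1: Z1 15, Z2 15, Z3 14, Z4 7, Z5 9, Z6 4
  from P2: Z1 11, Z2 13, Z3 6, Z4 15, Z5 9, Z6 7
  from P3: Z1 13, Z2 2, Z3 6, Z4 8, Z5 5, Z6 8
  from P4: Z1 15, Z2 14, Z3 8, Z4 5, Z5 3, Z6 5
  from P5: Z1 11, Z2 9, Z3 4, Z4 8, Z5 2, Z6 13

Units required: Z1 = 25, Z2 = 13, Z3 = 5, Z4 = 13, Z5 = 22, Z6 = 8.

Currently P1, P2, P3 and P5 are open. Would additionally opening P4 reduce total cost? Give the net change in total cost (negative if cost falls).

No — net change +58 (cost rises by 58).

Current service cost with {P1, P2, P3, P5}: 488.
Adding P4: each market re-picks its cheapest; new service cost 462, saving 26.
Extra fixed cost: 84. Net change = 84 − 26 = 58.
(Totals: 768 → 826.)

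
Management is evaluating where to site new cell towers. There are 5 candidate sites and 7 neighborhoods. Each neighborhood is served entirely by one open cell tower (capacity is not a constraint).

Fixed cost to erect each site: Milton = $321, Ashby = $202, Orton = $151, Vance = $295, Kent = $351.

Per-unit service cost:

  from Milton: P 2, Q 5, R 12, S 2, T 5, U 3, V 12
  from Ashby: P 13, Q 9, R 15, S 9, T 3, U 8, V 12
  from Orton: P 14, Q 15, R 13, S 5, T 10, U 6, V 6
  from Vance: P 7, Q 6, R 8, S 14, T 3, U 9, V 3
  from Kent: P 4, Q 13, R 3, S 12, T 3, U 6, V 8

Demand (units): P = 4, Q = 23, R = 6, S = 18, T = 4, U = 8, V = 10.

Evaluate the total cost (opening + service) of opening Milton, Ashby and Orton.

Each neighborhood is assigned to its cheapest site among the open ones.
{Milton, Ashby, Orton}: P→Milton 2·4=8, Q→Milton 5·23=115, R→Milton 12·6=72, S→Milton 2·18=36, T→Ashby 3·4=12, U→Milton 3·8=24, V→Orton 6·10=60. Service 327; fixed 674; total 1001.

Total cost: 1001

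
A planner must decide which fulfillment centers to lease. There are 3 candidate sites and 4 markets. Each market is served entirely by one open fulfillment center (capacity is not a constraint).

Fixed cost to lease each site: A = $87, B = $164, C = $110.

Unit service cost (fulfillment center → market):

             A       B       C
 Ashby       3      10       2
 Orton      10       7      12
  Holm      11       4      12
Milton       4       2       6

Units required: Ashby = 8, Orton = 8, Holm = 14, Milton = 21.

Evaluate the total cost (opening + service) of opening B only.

Each market is assigned to its cheapest site among the open ones.
{B}: Ashby→B 10·8=80, Orton→B 7·8=56, Holm→B 4·14=56, Milton→B 2·21=42. Service 234; fixed 164; total 398.

Total cost: 398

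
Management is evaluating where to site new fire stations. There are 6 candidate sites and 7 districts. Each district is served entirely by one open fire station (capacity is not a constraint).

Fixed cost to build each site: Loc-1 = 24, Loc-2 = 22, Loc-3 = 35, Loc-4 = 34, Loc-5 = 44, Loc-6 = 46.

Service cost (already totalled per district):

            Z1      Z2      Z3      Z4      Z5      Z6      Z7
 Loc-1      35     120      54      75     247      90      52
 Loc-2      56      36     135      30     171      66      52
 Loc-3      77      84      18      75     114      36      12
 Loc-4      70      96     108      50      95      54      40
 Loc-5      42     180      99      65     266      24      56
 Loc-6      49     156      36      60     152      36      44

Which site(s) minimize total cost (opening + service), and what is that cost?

Open Loc-2 and Loc-3; minimum total cost 359.

For any fixed open set, each district goes to its cheapest open site; total = fixed + service.
{Loc-2, Loc-3}: Z1→Loc-2 56, Z2→Loc-2 36, Z3→Loc-3 18, Z4→Loc-2 30, Z5→Loc-3 114, Z6→Loc-3 36, Z7→Loc-3 12. Service 302; fixed 57; total 359.
{Loc-1, Loc-2, Loc-3}: Z1→Loc-1 35, Z2→Loc-2 36, Z3→Loc-3 18, Z4→Loc-2 30, Z5→Loc-3 114, Z6→Loc-3 36, Z7→Loc-3 12. Service 281; fixed 81; total 362.
{Loc-2, Loc-3, Loc-4}: service 283 + fixed 91 = 374
{Loc-1, Loc-2, Loc-3, Loc-4, Loc-5, Loc-6}: service 250 + fixed 205 = 455
No other subset beats 359.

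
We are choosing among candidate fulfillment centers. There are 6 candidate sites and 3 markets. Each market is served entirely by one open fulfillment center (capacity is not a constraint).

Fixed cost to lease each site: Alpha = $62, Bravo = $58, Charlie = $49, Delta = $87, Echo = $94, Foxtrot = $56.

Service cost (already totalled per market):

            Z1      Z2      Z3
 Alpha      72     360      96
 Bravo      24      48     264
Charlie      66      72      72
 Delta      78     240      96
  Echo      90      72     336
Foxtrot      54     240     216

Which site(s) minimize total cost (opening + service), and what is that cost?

Open Bravo and Charlie; minimum total cost 251.

For any fixed open set, each market goes to its cheapest open site; total = fixed + service.
{Bravo, Charlie}: Z1→Bravo 24, Z2→Bravo 48, Z3→Charlie 72. Service 144; fixed 107; total 251.
{Charlie}: service 210 + fixed 49 = 259
{Alpha, Bravo}: Z1→Bravo 24, Z2→Bravo 48, Z3→Alpha 96. Service 168; fixed 120; total 288.
{Alpha, Bravo, Charlie, Delta, Echo, Foxtrot}: service 144 + fixed 406 = 550
No other subset beats 251.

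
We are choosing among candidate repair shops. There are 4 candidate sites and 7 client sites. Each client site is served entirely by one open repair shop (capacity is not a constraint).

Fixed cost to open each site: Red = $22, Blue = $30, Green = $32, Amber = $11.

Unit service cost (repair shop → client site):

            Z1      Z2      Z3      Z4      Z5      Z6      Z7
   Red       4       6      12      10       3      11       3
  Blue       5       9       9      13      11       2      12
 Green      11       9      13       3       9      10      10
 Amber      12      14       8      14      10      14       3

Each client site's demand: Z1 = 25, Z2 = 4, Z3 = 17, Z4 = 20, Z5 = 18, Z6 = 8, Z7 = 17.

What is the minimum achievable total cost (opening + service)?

For any fixed open set, each client site goes to its cheapest open site; total = fixed + service.
{Red, Blue, Green, Amber}: Z1→Red 4·25=100, Z2→Red 6·4=24, Z3→Amber 8·17=136, Z4→Green 3·20=60, Z5→Red 3·18=54, Z6→Blue 2·8=16, Z7→Red 3·17=51. Service 441; fixed 95; total 536.
{Red, Blue, Green}: service 458 + fixed 84 = 542
{Red, Green, Amber}: Z1→Red 4·25=100, Z2→Red 6·4=24, Z3→Amber 8·17=136, Z4→Green 3·20=60, Z5→Red 3·18=54, Z6→Green 10·8=80, Z7→Red 3·17=51. Service 505; fixed 65; total 570.
{Amber}: Z1→Amber 12·25=300, Z2→Amber 14·4=56, Z3→Amber 8·17=136, Z4→Amber 14·20=280, Z5→Amber 10·18=180, Z6→Amber 14·8=112, Z7→Amber 3·17=51. Service 1115; fixed 11; total 1126.
No other subset beats 536.

Minimum total cost: 536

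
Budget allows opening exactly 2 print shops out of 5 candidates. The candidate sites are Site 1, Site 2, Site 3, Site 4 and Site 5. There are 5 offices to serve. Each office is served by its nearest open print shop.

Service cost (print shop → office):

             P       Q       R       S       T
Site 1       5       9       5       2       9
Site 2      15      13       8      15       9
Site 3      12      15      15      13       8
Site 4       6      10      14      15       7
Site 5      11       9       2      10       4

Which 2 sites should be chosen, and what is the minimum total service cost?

Choose Site 1 and Site 5; total service cost 22.

With exactly 2 open, each office uses its cheapest among the chosen.
{Site 1, Site 5}: P→Site 1 5, Q→Site 1 9, R→Site 5 2, S→Site 1 2, T→Site 5 4. Service cost 22.
{Site 1, Site 4}: service cost 28
{Site 1, Site 3}: service cost 29
Among all 10 size-2 choices, {Site 1, Site 5} is lowest.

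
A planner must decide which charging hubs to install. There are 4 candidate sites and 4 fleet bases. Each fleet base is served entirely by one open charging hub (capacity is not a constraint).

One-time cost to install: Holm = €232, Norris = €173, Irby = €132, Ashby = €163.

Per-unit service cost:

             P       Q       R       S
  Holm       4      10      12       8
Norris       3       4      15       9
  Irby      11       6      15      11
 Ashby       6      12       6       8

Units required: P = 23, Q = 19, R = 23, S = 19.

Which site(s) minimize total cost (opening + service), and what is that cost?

Open Norris and Ashby; minimum total cost 771.

For any fixed open set, each fleet base goes to its cheapest open site; total = fixed + service.
{Norris, Ashby}: P→Norris 3·23=69, Q→Norris 4·19=76, R→Ashby 6·23=138, S→Ashby 8·19=152. Service 435; fixed 336; total 771.
{Ashby}: P→Ashby 6·23=138, Q→Ashby 12·19=228, R→Ashby 6·23=138, S→Ashby 8·19=152. Service 656; fixed 163; total 819.
{Norris}: P→Norris 3·23=69, Q→Norris 4·19=76, R→Norris 15·23=345, S→Norris 9·19=171. Service 661; fixed 173; total 834.
{Holm, Norris, Irby, Ashby}: service 435 + fixed 700 = 1135
(All 15 nonempty subsets were checked; Norris and Ashby is lowest.)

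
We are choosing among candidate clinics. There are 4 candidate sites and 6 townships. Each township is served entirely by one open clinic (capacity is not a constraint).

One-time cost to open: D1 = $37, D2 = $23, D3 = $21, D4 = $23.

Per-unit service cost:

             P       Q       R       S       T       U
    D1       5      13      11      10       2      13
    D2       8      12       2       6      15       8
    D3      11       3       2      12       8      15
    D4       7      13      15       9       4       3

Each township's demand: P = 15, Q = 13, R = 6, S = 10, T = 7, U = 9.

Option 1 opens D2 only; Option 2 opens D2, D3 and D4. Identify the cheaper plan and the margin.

Option 2 is cheaper by 210.

Option 1: {D2}: P→D2 8·15=120, Q→D2 12·13=156, R→D2 2·6=12, S→D2 6·10=60, T→D2 15·7=105, U→D2 8·9=72. Service 525; fixed 23; total 548.
Option 2: {D2, D3, D4}: P→D4 7·15=105, Q→D3 3·13=39, R→D2 2·6=12, S→D2 6·10=60, T→D4 4·7=28, U→D4 3·9=27. Service 271; fixed 67; total 338.
Difference: |548 − 338| = 210.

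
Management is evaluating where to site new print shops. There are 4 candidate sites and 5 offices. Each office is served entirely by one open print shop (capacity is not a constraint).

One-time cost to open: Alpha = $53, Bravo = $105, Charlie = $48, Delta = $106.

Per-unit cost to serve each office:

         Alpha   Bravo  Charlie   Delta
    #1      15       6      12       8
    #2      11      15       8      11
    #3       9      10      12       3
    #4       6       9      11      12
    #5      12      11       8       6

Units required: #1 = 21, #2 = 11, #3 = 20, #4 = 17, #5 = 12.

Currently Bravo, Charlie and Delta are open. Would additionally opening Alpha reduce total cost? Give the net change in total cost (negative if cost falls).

Current service cost with {Bravo, Charlie, Delta}: 499.
Adding Alpha: each office re-picks its cheapest; new service cost 448, saving 51.
Extra fixed cost: 53. Net change = 53 − 51 = 2.
(Totals: 758 → 760.)

No — net change +2 (cost rises by 2).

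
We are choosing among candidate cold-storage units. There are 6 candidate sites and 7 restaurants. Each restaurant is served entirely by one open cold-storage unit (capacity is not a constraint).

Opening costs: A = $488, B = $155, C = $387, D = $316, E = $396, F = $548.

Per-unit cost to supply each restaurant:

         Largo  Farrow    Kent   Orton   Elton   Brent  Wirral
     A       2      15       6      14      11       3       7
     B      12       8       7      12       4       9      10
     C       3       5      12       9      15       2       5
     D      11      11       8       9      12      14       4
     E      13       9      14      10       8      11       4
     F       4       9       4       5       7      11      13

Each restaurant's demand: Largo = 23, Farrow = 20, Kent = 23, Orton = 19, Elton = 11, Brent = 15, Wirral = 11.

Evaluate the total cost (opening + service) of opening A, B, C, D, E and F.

Each restaurant is assigned to its cheapest site among the open ones.
{A, B, C, D, E, F}: Largo→A 2·23=46, Farrow→C 5·20=100, Kent→F 4·23=92, Orton→F 5·19=95, Elton→B 4·11=44, Brent→C 2·15=30, Wirral→D 4·11=44. Service 451; fixed 2290; total 2741.

Total cost: 2741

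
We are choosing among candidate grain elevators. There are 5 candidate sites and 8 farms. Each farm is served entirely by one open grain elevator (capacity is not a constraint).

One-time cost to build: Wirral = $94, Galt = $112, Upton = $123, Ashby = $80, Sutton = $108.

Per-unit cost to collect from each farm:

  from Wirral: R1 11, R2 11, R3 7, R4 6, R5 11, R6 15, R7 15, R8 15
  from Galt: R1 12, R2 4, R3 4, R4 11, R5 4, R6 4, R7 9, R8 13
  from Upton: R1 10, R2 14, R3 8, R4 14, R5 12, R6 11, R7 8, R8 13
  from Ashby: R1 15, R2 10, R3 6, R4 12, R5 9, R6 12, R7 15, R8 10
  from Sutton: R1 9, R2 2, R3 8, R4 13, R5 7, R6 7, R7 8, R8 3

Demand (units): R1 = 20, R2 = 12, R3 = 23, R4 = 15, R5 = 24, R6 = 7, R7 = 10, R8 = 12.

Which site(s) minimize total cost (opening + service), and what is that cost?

For any fixed open set, each farm goes to its cheapest open site; total = fixed + service.
{Galt, Sutton}: R1→Sutton 9·20=180, R2→Sutton 2·12=24, R3→Galt 4·23=92, R4→Galt 11·15=165, R5→Galt 4·24=96, R6→Galt 4·7=28, R7→Sutton 8·10=80, R8→Sutton 3·12=36. Service 701; fixed 220; total 921.
{Wirral, Galt, Sutton}: R1→Sutton 9·20=180, R2→Sutton 2·12=24, R3→Galt 4·23=92, R4→Wirral 6·15=90, R5→Galt 4·24=96, R6→Galt 4·7=28, R7→Sutton 8·10=80, R8→Sutton 3·12=36. Service 626; fixed 314; total 940.
{Wirral, Sutton}: R1→Sutton 9·20=180, R2→Sutton 2·12=24, R3→Wirral 7·23=161, R4→Wirral 6·15=90, R5→Sutton 7·24=168, R6→Sutton 7·7=49, R7→Sutton 8·10=80, R8→Sutton 3·12=36. Service 788; fixed 202; total 990.
{Wirral, Galt, Upton, Ashby, Sutton}: service 626 + fixed 517 = 1143
No other subset beats 921.

Open Galt and Sutton; minimum total cost 921.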